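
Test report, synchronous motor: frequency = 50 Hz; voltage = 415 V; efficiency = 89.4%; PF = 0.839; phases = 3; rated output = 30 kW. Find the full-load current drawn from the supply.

55.6 A

P_out = 30 kW = 30000 W
P_in = P_out / η = 30000 / 0.894 = 33557 W
I_L = P_in / (√3·V_L·cosφ) = 33557 / (1.732 × 415 × 0.839) = 55.6 A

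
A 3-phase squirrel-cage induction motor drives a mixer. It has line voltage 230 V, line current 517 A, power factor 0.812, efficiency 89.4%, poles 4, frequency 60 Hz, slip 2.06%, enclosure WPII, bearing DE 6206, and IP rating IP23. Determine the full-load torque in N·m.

810 N·m

P_in = √3·V·I·cosφ = 1.732 × 230 × 517 × 0.812 = 167233 W
P_out = η·P_in = 0.894 × 167233 = 149506 W
n_s = 120×60/4 = 1800 rpm; n = 1800×(1−0.0206) = 1763 rpm
ω = 2π×1763/60 = 184.6 rad/s
τ = P_out/ω = 149506/184.6 = 810 N·m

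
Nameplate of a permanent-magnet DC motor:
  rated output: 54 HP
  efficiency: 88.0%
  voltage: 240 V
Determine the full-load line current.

P_out = 54 × 746 = 40284 W
P_in = P_out / η = 40284 / 0.880 = 45777 W
I = P_in / V = 45777 / 240 = 191 A

191 A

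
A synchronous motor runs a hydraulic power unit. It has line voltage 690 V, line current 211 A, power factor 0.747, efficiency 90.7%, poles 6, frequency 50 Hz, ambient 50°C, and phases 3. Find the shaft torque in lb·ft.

P_in = √3·V·I·cosφ = 1.732 × 690 × 211 × 0.747 = 188365 W
P_out = η·P_in = 0.907 × 188365 = 170847 W
n = n_s = 120×50/6 = 1000 rpm (synchronous)
ω = 2π×1000/60 = 104.7 rad/s
τ = P_out/ω = 170847/104.7 = 1632 N·m
In lb·ft: 1632/1.356 = 1200 lb·ft

1200 lb·ft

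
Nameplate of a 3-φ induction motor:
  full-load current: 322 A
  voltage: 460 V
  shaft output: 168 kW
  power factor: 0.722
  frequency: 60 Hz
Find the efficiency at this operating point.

90.7 %

P_out = 168 kW = 168000 W
P_in = √3·V_L·I_L·cosφ = 1.732 × 460 × 322 × 0.722 = 185225 W
η = P_out / P_in = 168000 / 185225 = 0.907 = 90.7%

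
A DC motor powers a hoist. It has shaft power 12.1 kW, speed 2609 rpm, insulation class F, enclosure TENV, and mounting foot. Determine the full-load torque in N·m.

44.3 N·m

ω = 2π × 2609/60 = 273.2 rad/s
τ = P/ω = 12100/273.2 = 44.3 N·m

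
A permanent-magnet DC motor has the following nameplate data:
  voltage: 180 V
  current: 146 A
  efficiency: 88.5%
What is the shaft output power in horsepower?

P_in = V·I = 180 × 146 = 26280 W
P_out = η·P_in = 0.885 × 26280 = 23258 W
= 23258/746 = 31.2 HP

31.2 HP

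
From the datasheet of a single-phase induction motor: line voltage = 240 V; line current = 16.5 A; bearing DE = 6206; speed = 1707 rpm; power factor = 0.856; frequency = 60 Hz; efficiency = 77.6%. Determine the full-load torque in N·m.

14.7 N·m

P_in = V·I·cosφ = 240 × 16.5 × 0.856 = 3390 W
P_out = η·P_in = 0.776 × 3390 = 2631 W
n = 1707 rpm
ω = 2π×1707/60 = 178.8 rad/s
τ = P_out/ω = 2631/178.8 = 14.7 N·m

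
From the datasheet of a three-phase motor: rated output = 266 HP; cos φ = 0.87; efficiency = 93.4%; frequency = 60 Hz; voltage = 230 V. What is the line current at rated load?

613 A

P_out = 266 × 746 = 198436 W
P_in = P_out / η = 198436 / 0.934 = 212458 W
I_L = P_in / (√3·V_L·cosφ) = 212458 / (1.732 × 230 × 0.87) = 613 A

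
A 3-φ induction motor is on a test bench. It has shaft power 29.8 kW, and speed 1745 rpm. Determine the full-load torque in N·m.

163 N·m

ω = 2π × 1745/60 = 182.7 rad/s
τ = P/ω = 29800/182.7 = 163 N·m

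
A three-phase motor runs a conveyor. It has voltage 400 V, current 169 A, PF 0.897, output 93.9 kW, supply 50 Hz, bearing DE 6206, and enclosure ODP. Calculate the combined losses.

P_in = √3·V·I·cosφ = 1.732×400×169×0.897 = 105024 W
P_out = 93900 W
Losses = P_in − P_out = 105024 − 93900 = 11124 W

11.1 kW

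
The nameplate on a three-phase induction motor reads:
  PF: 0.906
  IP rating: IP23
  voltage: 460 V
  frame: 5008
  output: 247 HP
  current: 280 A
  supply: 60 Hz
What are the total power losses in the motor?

17900 W

P_in = √3·V·I·cosφ = 1.732×460×280×0.906 = 202112 W
P_out = 247×746 = 184262 W
Losses = P_in − P_out = 202112 − 184262 = 17850 W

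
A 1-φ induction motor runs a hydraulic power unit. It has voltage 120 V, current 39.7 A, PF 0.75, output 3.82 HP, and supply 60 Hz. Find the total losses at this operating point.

723 W

P_in = V·I·cosφ = 120×39.7×0.75 = 3573 W
P_out = 3.82×746 = 2850 W
Losses = P_in − P_out = 3573 − 2850 = 723 W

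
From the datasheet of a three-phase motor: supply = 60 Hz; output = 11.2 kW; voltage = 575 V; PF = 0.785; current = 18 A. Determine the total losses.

P_in = √3·V·I·cosφ = 1.732×575×18×0.785 = 14072 W
P_out = 11200 W
Losses = P_in − P_out = 14072 − 11200 = 2872 W

2.87 kW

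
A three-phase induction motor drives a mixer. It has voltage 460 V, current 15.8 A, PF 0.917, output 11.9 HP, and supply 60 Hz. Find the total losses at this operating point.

2670 W

P_in = √3·V·I·cosφ = 1.732×460×15.8×0.917 = 11543 W
P_out = 11.9×746 = 8877 W
Losses = P_in − P_out = 11543 − 8877 = 2666 W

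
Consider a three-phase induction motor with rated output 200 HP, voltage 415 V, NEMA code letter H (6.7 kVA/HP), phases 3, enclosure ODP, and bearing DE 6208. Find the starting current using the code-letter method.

1860 A

S_LR = 6.7 × 200 = 1340 kVA
I_LR = S_LR/(√3·V_L) = 1340000/(1.732×415) = 1860 A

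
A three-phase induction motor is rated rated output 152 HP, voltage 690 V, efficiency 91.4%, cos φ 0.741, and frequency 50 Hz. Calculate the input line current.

140 A

P_out = 152 × 746 = 113392 W
P_in = P_out / η = 113392 / 0.914 = 124061 W
I_L = P_in / (√3·V_L·cosφ) = 124061 / (1.732 × 690 × 0.741) = 140 A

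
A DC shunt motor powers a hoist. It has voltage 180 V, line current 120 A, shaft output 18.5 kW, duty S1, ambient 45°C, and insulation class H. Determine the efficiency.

P_out = 18.5 kW = 18500 W
P_in = V·I = 180 × 120 = 21600 W
η = P_out / P_in = 18500 / 21600 = 0.856 = 85.6%

85.6 %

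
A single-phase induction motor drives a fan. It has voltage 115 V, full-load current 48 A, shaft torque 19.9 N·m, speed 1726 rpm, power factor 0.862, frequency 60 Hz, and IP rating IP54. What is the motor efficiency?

75.6 %

ω = 2π × 1726/60 = 180.7 rad/s; P_out = τω = 19.9 × 180.7 = 3596 W
P_in = V·I·cosφ = 115 × 48 × 0.862 = 4758 W
η = P_out / P_in = 3596 / 4758 = 0.756 = 75.6%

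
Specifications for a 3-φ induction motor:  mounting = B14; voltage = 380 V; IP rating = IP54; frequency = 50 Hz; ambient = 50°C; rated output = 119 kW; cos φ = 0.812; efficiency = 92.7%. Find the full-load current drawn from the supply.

P_out = 119 kW = 119000 W
P_in = P_out / η = 119000 / 0.927 = 128371 W
I_L = P_in / (√3·V_L·cosφ) = 128371 / (1.732 × 380 × 0.812) = 240 A

240 A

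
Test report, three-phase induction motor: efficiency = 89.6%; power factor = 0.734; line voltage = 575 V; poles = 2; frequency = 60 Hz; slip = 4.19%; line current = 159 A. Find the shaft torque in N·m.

P_in = √3·V·I·cosφ = 1.732 × 575 × 159 × 0.734 = 116228 W
P_out = η·P_in = 0.896 × 116228 = 104140 W
n_s = 120×60/2 = 3600 rpm; n = 3600×(1−0.0419) = 3449 rpm
ω = 2π×3449/60 = 361.2 rad/s
τ = P_out/ω = 104140/361.2 = 288 N·m

288 N·m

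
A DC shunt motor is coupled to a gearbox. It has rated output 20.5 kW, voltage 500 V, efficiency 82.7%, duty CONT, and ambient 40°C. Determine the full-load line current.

P_out = 20.5 kW = 20500 W
P_in = P_out / η = 20500 / 0.827 = 24788 W
I = P_in / V = 24788 / 500 = 49.6 A

49.6 A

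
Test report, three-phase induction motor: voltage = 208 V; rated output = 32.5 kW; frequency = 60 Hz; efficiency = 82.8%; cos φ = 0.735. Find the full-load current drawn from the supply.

P_out = 32.5 kW = 32500 W
P_in = P_out / η = 32500 / 0.828 = 39251 W
I_L = P_in / (√3·V_L·cosφ) = 39251 / (1.732 × 208 × 0.735) = 148 A

148 A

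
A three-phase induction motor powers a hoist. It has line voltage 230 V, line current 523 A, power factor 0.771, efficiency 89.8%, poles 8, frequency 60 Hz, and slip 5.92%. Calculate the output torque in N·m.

P_in = √3·V·I·cosφ = 1.732 × 230 × 523 × 0.771 = 160632 W
P_out = η·P_in = 0.898 × 160632 = 144248 W
n_s = 120×60/8 = 900 rpm; n = 900×(1−0.0592) = 847 rpm
ω = 2π×847/60 = 88.7 rad/s
τ = P_out/ω = 144248/88.7 = 1630 N·m

1630 N·m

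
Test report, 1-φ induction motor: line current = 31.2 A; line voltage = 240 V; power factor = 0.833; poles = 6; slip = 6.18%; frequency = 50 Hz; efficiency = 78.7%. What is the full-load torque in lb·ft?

P_in = V·I·cosφ = 240 × 31.2 × 0.833 = 6238 W
P_out = η·P_in = 0.787 × 6238 = 4909 W
n_s = 120×50/6 = 1000 rpm; n = 1000×(1−0.0618) = 938 rpm
ω = 2π×938/60 = 98.23 rad/s
τ = P_out/ω = 4909/98.23 = 49.97 N·m
In lb·ft: 49.97/1.356 = 36.9 lb·ft

36.9 lb·ft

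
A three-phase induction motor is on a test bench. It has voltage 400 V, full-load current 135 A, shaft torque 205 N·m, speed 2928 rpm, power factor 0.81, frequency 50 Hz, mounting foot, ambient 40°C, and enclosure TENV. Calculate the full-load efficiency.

ω = 2π × 2928/60 = 306.6 rad/s; P_out = τω = 205 × 306.6 = 62853 W
P_in = √3·V_L·I_L·cosφ = 1.732 × 400 × 135 × 0.81 = 75758 W
η = P_out / P_in = 62853 / 75758 = 0.830 = 83.0%

83.0 %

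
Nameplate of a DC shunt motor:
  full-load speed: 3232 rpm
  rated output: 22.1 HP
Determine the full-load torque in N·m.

P_out = 22.1 × 746 = 16487 W
ω = 2π × 3232/60 = 338.5 rad/s
τ = P_out/ω = 16487/338.5 = 48.7 N·m

48.7 N·m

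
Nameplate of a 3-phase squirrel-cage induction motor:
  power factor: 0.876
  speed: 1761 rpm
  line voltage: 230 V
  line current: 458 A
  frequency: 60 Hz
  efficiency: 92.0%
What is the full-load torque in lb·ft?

588 lb·ft

P_in = √3·V·I·cosφ = 1.732 × 230 × 458 × 0.876 = 159825 W
P_out = η·P_in = 0.92 × 159825 = 147039 W
n = 1761 rpm
ω = 2π×1761/60 = 184.4 rad/s
τ = P_out/ω = 147039/184.4 = 797.4 N·m
In lb·ft: 797.4/1.356 = 588 lb·ft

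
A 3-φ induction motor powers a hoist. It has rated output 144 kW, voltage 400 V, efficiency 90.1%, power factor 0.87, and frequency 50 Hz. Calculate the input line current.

265 A

P_out = 144 kW = 144000 W
P_in = P_out / η = 144000 / 0.901 = 159822 W
I_L = P_in / (√3·V_L·cosφ) = 159822 / (1.732 × 400 × 0.87) = 265 A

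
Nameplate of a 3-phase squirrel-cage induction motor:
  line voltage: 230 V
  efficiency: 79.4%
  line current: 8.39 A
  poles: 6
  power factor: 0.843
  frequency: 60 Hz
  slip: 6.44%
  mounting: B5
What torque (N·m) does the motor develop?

P_in = √3·V·I·cosφ = 1.732 × 230 × 8.39 × 0.843 = 2818 W
P_out = η·P_in = 0.794 × 2818 = 2237 W
n_s = 120×60/6 = 1200 rpm; n = 1200×(1−0.0644) = 1123 rpm
ω = 2π×1123/60 = 117.6 rad/s
τ = P_out/ω = 2237/117.6 = 19 N·m

19 N·m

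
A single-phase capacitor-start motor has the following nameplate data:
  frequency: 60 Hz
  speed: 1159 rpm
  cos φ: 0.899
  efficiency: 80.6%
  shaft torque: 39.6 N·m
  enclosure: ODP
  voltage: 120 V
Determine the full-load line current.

ω = 2π×1159/60 = 121.4 rad/s; P_out = τω = 39.6 × 121.4 = 4807 W
P_in = P_out / η = 4807 / 0.806 = 5964 W
I = P_in / (V·cosφ) = 5964 / (120 × 0.899) = 55.3 A

55.3 A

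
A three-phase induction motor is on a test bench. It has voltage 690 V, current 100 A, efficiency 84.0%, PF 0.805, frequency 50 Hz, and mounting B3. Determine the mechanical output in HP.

P_in = √3·V·I·cosφ = 1.732 × 690 × 100 × 0.805 = 96204 W
P_out = η·P_in = 0.84 × 96204 = 80811 W
= 80811/746 = 108 HP

108 HP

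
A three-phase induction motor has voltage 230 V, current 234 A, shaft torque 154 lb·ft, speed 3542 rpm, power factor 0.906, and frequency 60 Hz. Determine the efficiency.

91.7 %

τ = 154 lb·ft × 1.356 = 208.8 N·m
ω = 2π × 3542/60 = 370.9 rad/s; P_out = τω = 208.8 × 370.9 = 77444 W
P_in = √3·V_L·I_L·cosφ = 1.732 × 230 × 234 × 0.906 = 84454 W
η = P_out / P_in = 77444 / 84454 = 0.917 = 91.7%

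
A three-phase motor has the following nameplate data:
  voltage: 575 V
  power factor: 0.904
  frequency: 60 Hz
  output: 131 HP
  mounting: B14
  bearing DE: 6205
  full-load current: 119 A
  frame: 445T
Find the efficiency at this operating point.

P_out = 131 × 746 = 97726 W
P_in = √3·V_L·I_L·cosφ = 1.732 × 575 × 119 × 0.904 = 107135 W
η = P_out / P_in = 97726 / 107135 = 0.912 = 91.2%

91.2 %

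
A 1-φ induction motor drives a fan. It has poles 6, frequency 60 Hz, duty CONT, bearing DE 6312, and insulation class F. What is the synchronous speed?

1200 rpm

n_s = 120f/p = 120×60/6 = 1200 rpm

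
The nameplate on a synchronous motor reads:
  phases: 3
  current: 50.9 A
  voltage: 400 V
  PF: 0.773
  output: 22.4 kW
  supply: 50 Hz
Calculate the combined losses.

4860 W

P_in = √3·V·I·cosφ = 1.732×400×50.9×0.773 = 27259 W
P_out = 22400 W
Losses = P_in − P_out = 27259 − 22400 = 4859 W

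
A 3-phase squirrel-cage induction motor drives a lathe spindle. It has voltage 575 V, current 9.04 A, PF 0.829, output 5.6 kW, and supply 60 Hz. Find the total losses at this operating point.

1.86 kW

P_in = √3·V·I·cosφ = 1.732×575×9.04×0.829 = 7463 W
P_out = 5600 W
Losses = P_in − P_out = 7463 − 5600 = 1863 W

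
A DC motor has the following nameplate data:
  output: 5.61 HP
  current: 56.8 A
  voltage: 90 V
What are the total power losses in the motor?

927 W

P_in = V·I = 90×56.8 = 5112 W
P_out = 5.61×746 = 4185 W
Losses = P_in − P_out = 5112 − 4185 = 927 W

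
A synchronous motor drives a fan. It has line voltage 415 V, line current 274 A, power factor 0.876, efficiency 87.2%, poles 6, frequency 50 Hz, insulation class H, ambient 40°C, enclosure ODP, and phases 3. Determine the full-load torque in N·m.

1440 N·m

P_in = √3·V·I·cosφ = 1.732 × 415 × 274 × 0.876 = 172524 W
P_out = η·P_in = 0.872 × 172524 = 150441 W
n = n_s = 120×50/6 = 1000 rpm (synchronous)
ω = 2π×1000/60 = 104.7 rad/s
τ = P_out/ω = 150441/104.7 = 1440 N·m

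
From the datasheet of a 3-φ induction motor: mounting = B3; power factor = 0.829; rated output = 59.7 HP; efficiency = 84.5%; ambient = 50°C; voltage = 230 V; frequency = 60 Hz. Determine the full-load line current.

160 A

P_out = 59.7 × 746 = 44536 W
P_in = P_out / η = 44536 / 0.845 = 52705 W
I_L = P_in / (√3·V_L·cosφ) = 52705 / (1.732 × 230 × 0.829) = 160 A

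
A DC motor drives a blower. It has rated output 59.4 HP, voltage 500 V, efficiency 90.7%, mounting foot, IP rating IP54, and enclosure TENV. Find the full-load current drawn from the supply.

P_out = 59.4 × 746 = 44312 W
P_in = P_out / η = 44312 / 0.907 = 48856 W
I = P_in / V = 48856 / 500 = 97.7 A

97.7 A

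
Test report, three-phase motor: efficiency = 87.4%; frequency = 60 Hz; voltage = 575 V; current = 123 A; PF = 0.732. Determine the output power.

P_in = √3·V·I·cosφ = 1.732 × 575 × 123 × 0.732 = 89667 W
P_out = η·P_in = 0.874 × 89667 = 78369 W

78.4 kW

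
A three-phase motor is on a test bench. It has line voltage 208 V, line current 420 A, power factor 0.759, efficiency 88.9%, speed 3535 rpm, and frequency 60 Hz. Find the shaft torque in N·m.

276 N·m

P_in = √3·V·I·cosφ = 1.732 × 208 × 420 × 0.759 = 114842 W
P_out = η·P_in = 0.889 × 114842 = 102095 W
n = 3535 rpm
ω = 2π×3535/60 = 370.2 rad/s
τ = P_out/ω = 102095/370.2 = 276 N·m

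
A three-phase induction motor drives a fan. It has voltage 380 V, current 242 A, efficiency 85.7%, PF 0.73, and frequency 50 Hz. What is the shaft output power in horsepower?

P_in = √3·V·I·cosφ = 1.732 × 380 × 242 × 0.73 = 116271 W
P_out = η·P_in = 0.857 × 116271 = 99644 W
= 99644/746 = 134 HP

134 HP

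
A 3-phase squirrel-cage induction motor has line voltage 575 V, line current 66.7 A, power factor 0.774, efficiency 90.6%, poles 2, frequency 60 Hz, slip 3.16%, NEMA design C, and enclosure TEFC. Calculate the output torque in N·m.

P_in = √3·V·I·cosφ = 1.732 × 575 × 66.7 × 0.774 = 51414 W
P_out = η·P_in = 0.906 × 51414 = 46581 W
n_s = 120×60/2 = 3600 rpm; n = 3600×(1−0.0316) = 3486 rpm
ω = 2π×3486/60 = 365.1 rad/s
τ = P_out/ω = 46581/365.1 = 128 N·m

128 N·m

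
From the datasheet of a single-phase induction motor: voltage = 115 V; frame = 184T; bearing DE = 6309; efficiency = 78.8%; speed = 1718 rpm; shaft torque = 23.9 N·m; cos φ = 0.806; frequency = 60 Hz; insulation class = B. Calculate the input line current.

ω = 2π×1718/60 = 179.9 rad/s; P_out = τω = 23.9 × 179.9 = 4300 W
P_in = P_out / η = 4300 / 0.788 = 5457 W
I = P_in / (V·cosφ) = 5457 / (115 × 0.806) = 58.9 A

58.9 A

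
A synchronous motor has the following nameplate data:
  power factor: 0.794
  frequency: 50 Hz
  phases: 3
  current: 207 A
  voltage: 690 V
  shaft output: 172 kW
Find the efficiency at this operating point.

87.6 %

P_out = 172 kW = 172000 W
P_in = √3·V_L·I_L·cosφ = 1.732 × 690 × 207 × 0.794 = 196421 W
η = P_out / P_in = 172000 / 196421 = 0.876 = 87.6%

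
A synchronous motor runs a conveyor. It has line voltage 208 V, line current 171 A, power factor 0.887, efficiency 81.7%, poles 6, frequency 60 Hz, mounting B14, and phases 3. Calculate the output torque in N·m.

355 N·m

P_in = √3·V·I·cosφ = 1.732 × 208 × 171 × 0.887 = 54643 W
P_out = η·P_in = 0.817 × 54643 = 44643 W
n = n_s = 120×60/6 = 1200 rpm (synchronous)
ω = 2π×1200/60 = 125.7 rad/s
τ = P_out/ω = 44643/125.7 = 355 N·m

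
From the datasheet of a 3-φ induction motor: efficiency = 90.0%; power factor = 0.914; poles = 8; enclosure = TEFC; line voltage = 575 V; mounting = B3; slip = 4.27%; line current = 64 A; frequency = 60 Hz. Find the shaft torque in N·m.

581 N·m

P_in = √3·V·I·cosφ = 1.732 × 575 × 64 × 0.914 = 58256 W
P_out = η·P_in = 0.9 × 58256 = 52430 W
n_s = 120×60/8 = 900 rpm; n = 900×(1−0.0427) = 862 rpm
ω = 2π×862/60 = 90.27 rad/s
τ = P_out/ω = 52430/90.27 = 581 N·m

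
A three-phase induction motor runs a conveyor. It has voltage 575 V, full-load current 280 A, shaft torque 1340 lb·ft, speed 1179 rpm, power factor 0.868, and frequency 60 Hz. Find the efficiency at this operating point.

92.7 %

τ = 1340 lb·ft × 1.356 = 1817 N·m
ω = 2π × 1179/60 = 123.5 rad/s; P_out = τω = 1817 × 123.5 = 224400 W
P_in = √3·V_L·I_L·cosφ = 1.732 × 575 × 280 × 0.868 = 242044 W
η = P_out / P_in = 224400 / 242044 = 0.927 = 92.7%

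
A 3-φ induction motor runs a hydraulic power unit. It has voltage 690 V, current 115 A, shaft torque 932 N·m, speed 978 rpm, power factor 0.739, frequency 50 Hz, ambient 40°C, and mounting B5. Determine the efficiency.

ω = 2π × 978/60 = 102.4 rad/s; P_out = τω = 932 × 102.4 = 95437 W
P_in = √3·V_L·I_L·cosφ = 1.732 × 690 × 115 × 0.739 = 101564 W
η = P_out / P_in = 95437 / 101564 = 0.940 = 94.0%

94.0 %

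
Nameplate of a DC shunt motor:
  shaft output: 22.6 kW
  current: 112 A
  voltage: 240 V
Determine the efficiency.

P_out = 22.6 kW = 22600 W
P_in = V·I = 240 × 112 = 26880 W
η = P_out / P_in = 22600 / 26880 = 0.841 = 84.1%

84.1 %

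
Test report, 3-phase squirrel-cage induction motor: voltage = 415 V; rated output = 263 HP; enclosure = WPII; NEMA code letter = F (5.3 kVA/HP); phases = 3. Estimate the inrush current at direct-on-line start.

1940 A

S_LR = 5.3 × 263 = 1393.9 kVA
I_LR = S_LR/(√3·V_L) = 1393900/(1.732×415) = 1940 A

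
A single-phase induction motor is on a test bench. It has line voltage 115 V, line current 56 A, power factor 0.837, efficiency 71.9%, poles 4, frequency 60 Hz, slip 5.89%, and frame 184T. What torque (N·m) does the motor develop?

P_in = V·I·cosφ = 115 × 56 × 0.837 = 5390 W
P_out = η·P_in = 0.719 × 5390 = 3875 W
n_s = 120×60/4 = 1800 rpm; n = 1800×(1−0.0589) = 1694 rpm
ω = 2π×1694/60 = 177.4 rad/s
τ = P_out/ω = 3875/177.4 = 21.8 N·m

21.8 N·m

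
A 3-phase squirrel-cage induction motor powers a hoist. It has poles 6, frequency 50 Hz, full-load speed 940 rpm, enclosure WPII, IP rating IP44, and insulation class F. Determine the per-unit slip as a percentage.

n_s = 120f/p = 120×50/6 = 1000 rpm
s = (n_s − n)/n_s = (1000 − 940)/1000 = 0.0600

6.00 %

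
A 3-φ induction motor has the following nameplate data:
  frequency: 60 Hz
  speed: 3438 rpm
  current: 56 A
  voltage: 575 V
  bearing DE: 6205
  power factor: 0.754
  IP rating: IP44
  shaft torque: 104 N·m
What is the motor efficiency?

89.0 %

ω = 2π × 3438/60 = 360 rad/s; P_out = τω = 104 × 360 = 37440 W
P_in = √3·V_L·I_L·cosφ = 1.732 × 575 × 56 × 0.754 = 42051 W
η = P_out / P_in = 37440 / 42051 = 0.890 = 89.0%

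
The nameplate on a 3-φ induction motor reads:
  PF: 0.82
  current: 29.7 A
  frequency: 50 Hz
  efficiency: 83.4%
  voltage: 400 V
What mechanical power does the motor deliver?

P_in = √3·V·I·cosφ = 1.732 × 400 × 29.7 × 0.82 = 16872 W
P_out = η·P_in = 0.834 × 16872 = 14071 W

14.1 kW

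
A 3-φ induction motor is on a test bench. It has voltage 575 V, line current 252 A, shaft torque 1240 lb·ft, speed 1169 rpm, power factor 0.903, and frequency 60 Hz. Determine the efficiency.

90.8 %

τ = 1240 lb·ft × 1.356 = 1681 N·m
ω = 2π × 1169/60 = 122.4 rad/s; P_out = τω = 1681 × 122.4 = 205754 W
P_in = √3·V_L·I_L·cosφ = 1.732 × 575 × 252 × 0.903 = 226623 W
η = P_out / P_in = 205754 / 226623 = 0.908 = 90.8%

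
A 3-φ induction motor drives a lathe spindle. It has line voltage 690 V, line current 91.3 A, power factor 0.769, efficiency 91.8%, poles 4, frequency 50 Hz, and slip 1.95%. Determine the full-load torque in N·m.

P_in = √3·V·I·cosφ = 1.732 × 690 × 91.3 × 0.769 = 83906 W
P_out = η·P_in = 0.918 × 83906 = 77026 W
n_s = 120×50/4 = 1500 rpm; n = 1500×(1−0.0195) = 1471 rpm
ω = 2π×1471/60 = 154 rad/s
τ = P_out/ω = 77026/154 = 500 N·m

500 N·m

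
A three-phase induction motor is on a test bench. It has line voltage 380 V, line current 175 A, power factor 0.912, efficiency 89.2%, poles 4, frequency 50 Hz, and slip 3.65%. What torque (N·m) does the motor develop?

P_in = √3·V·I·cosφ = 1.732 × 380 × 175 × 0.912 = 105042 W
P_out = η·P_in = 0.892 × 105042 = 93697 W
n_s = 120×50/4 = 1500 rpm; n = 1500×(1−0.0365) = 1445 rpm
ω = 2π×1445/60 = 151.3 rad/s
τ = P_out/ω = 93697/151.3 = 619 N·m

619 N·m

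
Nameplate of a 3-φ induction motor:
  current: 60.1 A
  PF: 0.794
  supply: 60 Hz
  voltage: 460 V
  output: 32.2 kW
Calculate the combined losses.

5820 W

P_in = √3·V·I·cosφ = 1.732×460×60.1×0.794 = 38019 W
P_out = 32200 W
Losses = P_in − P_out = 38019 − 32200 = 5819 W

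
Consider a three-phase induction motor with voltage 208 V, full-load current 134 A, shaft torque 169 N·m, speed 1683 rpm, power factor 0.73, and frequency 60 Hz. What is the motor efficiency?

84.5 %

ω = 2π × 1683/60 = 176.2 rad/s; P_out = τω = 169 × 176.2 = 29778 W
P_in = √3·V_L·I_L·cosφ = 1.732 × 208 × 134 × 0.73 = 35240 W
η = P_out / P_in = 29778 / 35240 = 0.845 = 84.5%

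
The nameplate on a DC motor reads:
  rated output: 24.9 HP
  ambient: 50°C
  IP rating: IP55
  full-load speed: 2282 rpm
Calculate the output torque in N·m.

77.7 N·m

P_out = 24.9 × 746 = 18575 W
ω = 2π × 2282/60 = 239 rad/s
τ = P_out/ω = 18575/239 = 77.7 N·m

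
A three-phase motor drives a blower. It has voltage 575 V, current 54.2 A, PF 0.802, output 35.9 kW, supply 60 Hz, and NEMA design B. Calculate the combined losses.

P_in = √3·V·I·cosφ = 1.732×575×54.2×0.802 = 43290 W
P_out = 35900 W
Losses = P_in − P_out = 43290 − 35900 = 7390 W

7390 W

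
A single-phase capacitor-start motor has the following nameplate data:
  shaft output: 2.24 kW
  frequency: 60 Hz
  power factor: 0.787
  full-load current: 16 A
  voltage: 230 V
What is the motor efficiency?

77.3 %

P_out = 2.24 kW = 2240 W
P_in = V·I·cosφ = 230 × 16 × 0.787 = 2896 W
η = P_out / P_in = 2240 / 2896 = 0.773 = 77.3%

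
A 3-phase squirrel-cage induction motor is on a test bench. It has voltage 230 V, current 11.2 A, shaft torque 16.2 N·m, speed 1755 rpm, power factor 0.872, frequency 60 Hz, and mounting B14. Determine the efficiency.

ω = 2π × 1755/60 = 183.8 rad/s; P_out = τω = 16.2 × 183.8 = 2978 W
P_in = √3·V_L·I_L·cosφ = 1.732 × 230 × 11.2 × 0.872 = 3891 W
η = P_out / P_in = 2978 / 3891 = 0.765 = 76.5%

76.5 %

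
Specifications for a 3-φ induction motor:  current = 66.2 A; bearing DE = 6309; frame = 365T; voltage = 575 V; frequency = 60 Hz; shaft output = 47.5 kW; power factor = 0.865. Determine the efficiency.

P_out = 47.5 kW = 47500 W
P_in = √3·V_L·I_L·cosφ = 1.732 × 575 × 66.2 × 0.865 = 57028 W
η = P_out / P_in = 47500 / 57028 = 0.833 = 83.3%

83.3 %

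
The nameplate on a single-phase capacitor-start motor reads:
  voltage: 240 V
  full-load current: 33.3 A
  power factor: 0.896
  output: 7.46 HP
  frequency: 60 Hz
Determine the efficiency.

77.7 %

P_out = 7.46 × 746 = 5565 W
P_in = V·I·cosφ = 240 × 33.3 × 0.896 = 7161 W
η = P_out / P_in = 5565 / 7161 = 0.777 = 77.7%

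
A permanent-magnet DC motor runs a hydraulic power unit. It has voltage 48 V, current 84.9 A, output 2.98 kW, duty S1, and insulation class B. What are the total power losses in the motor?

1100 W

P_in = V·I = 48×84.9 = 4075 W
P_out = 2980 W
Losses = P_in − P_out = 4075 − 2980 = 1095 W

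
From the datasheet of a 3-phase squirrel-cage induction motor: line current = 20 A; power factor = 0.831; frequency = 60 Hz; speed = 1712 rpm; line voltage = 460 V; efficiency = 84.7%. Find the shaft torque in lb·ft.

P_in = √3·V·I·cosφ = 1.732 × 460 × 20 × 0.831 = 13241 W
P_out = η·P_in = 0.847 × 13241 = 11215 W
n = 1712 rpm
ω = 2π×1712/60 = 179.3 rad/s
τ = P_out/ω = 11215/179.3 = 62.55 N·m
In lb·ft: 62.55/1.356 = 46.1 lb·ft

46.1 lb·ft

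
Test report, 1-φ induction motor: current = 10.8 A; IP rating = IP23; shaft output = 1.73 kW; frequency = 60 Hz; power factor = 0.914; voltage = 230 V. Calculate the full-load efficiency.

76.2 %

P_out = 1.73 kW = 1730 W
P_in = V·I·cosφ = 230 × 10.8 × 0.914 = 2270 W
η = P_out / P_in = 1730 / 2270 = 0.762 = 76.2%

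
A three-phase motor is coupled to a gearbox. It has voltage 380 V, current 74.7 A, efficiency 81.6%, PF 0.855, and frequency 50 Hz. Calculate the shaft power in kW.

34.3 kW

P_in = √3·V·I·cosφ = 1.732 × 380 × 74.7 × 0.855 = 42036 W
P_out = η·P_in = 0.816 × 42036 = 34301 W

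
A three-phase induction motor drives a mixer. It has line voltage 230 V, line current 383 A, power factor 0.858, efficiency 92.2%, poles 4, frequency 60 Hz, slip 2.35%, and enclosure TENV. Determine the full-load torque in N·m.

P_in = √3·V·I·cosφ = 1.732 × 230 × 383 × 0.858 = 130907 W
P_out = η·P_in = 0.922 × 130907 = 120696 W
n_s = 120×60/4 = 1800 rpm; n = 1800×(1−0.0235) = 1758 rpm
ω = 2π×1758/60 = 184.1 rad/s
τ = P_out/ω = 120696/184.1 = 656 N·m

656 N·m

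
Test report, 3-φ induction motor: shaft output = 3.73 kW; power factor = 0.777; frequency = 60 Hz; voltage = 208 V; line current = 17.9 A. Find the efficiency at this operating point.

74.4 %

P_out = 3.73 kW = 3730 W
P_in = √3·V_L·I_L·cosφ = 1.732 × 208 × 17.9 × 0.777 = 5011 W
η = P_out / P_in = 3730 / 5011 = 0.744 = 74.4%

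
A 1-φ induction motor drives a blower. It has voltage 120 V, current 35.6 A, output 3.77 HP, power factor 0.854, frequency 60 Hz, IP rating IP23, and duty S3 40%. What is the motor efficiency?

P_out = 3.77 × 746 = 2812 W
P_in = V·I·cosφ = 120 × 35.6 × 0.854 = 3648 W
η = P_out / P_in = 2812 / 3648 = 0.771 = 77.1%

77.1 %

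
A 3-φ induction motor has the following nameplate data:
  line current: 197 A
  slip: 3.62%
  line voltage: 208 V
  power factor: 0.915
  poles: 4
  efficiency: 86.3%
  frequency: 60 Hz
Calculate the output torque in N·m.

308 N·m

P_in = √3·V·I·cosφ = 1.732 × 208 × 197 × 0.915 = 64938 W
P_out = η·P_in = 0.863 × 64938 = 56041 W
n_s = 120×60/4 = 1800 rpm; n = 1800×(1−0.0362) = 1735 rpm
ω = 2π×1735/60 = 181.7 rad/s
τ = P_out/ω = 56041/181.7 = 308 N·m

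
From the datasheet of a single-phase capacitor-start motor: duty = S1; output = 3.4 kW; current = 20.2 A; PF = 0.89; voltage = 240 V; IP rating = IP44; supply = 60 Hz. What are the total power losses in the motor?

915 W

P_in = V·I·cosφ = 240×20.2×0.89 = 4315 W
P_out = 3400 W
Losses = P_in − P_out = 4315 − 3400 = 915 W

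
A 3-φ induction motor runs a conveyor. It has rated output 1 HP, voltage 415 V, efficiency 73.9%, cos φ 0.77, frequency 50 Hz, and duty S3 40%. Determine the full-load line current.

1.82 A

P_out = 1 × 746 = 746 W
P_in = P_out / η = 746 / 0.739 = 1009 W
I_L = P_in / (√3·V_L·cosφ) = 1009 / (1.732 × 415 × 0.77) = 1.82 A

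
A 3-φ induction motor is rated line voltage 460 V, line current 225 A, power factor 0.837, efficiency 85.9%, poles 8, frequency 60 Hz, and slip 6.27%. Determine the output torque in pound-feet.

P_in = √3·V·I·cosφ = 1.732 × 460 × 225 × 0.837 = 150042 W
P_out = η·P_in = 0.859 × 150042 = 128886 W
n_s = 120×60/8 = 900 rpm; n = 900×(1−0.0627) = 844 rpm
ω = 2π×844/60 = 88.38 rad/s
τ = P_out/ω = 128886/88.38 = 1458 N·m
In lb·ft: 1458/1.356 = 1080 lb·ft

1080 lb·ft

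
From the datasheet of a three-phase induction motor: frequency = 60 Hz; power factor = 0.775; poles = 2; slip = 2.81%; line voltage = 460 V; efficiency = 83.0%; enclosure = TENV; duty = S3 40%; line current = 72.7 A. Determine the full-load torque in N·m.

P_in = √3·V·I·cosφ = 1.732 × 460 × 72.7 × 0.775 = 44889 W
P_out = η·P_in = 0.83 × 44889 = 37258 W
n_s = 120×60/2 = 3600 rpm; n = 3600×(1−0.0281) = 3499 rpm
ω = 2π×3499/60 = 366.4 rad/s
τ = P_out/ω = 37258/366.4 = 102 N·m

102 N·m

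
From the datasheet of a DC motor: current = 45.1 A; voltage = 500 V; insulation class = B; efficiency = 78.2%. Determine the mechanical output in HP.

P_in = V·I = 500 × 45.1 = 22550 W
P_out = η·P_in = 0.782 × 22550 = 17634 W
= 17634/746 = 23.6 HP

23.6 HP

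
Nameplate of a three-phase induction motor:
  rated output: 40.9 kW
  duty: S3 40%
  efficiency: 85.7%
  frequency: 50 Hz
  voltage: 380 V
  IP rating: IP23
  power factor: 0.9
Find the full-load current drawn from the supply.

P_out = 40.9 kW = 40900 W
P_in = P_out / η = 40900 / 0.857 = 47725 W
I_L = P_in / (√3·V_L·cosφ) = 47725 / (1.732 × 380 × 0.9) = 80.6 A

80.6 A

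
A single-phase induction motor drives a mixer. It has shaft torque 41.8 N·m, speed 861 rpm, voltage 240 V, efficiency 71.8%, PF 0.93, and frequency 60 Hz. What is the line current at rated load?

23.5 A

ω = 2π×861/60 = 90.16 rad/s; P_out = τω = 41.8 × 90.16 = 3769 W
P_in = P_out / η = 3769 / 0.718 = 5249 W
I = P_in / (V·cosφ) = 5249 / (240 × 0.93) = 23.5 A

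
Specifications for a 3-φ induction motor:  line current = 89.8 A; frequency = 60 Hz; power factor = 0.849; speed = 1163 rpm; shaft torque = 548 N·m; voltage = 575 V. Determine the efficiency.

ω = 2π × 1163/60 = 121.8 rad/s; P_out = τω = 548 × 121.8 = 66746 W
P_in = √3·V_L·I_L·cosφ = 1.732 × 575 × 89.8 × 0.849 = 75928 W
η = P_out / P_in = 66746 / 75928 = 0.879 = 87.9%

87.9 %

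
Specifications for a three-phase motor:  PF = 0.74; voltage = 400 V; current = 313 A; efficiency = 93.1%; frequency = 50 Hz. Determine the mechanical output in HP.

P_in = √3·V·I·cosφ = 1.732 × 400 × 313 × 0.74 = 160466 W
P_out = η·P_in = 0.931 × 160466 = 149394 W
= 149394/746 = 200 HP

200 HP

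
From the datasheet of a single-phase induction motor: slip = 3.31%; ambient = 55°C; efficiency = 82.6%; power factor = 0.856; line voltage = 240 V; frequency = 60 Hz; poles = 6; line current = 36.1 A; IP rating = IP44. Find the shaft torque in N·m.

50.4 N·m

P_in = V·I·cosφ = 240 × 36.1 × 0.856 = 7416 W
P_out = η·P_in = 0.826 × 7416 = 6126 W
n_s = 120×60/6 = 1200 rpm; n = 1200×(1−0.0331) = 1160 rpm
ω = 2π×1160/60 = 121.5 rad/s
τ = P_out/ω = 6126/121.5 = 50.4 N·m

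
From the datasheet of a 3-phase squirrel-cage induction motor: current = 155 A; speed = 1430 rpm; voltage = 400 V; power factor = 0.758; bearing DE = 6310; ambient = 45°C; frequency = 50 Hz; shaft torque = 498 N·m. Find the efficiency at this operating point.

ω = 2π × 1430/60 = 149.7 rad/s; P_out = τω = 498 × 149.7 = 74551 W
P_in = √3·V_L·I_L·cosφ = 1.732 × 400 × 155 × 0.758 = 81397 W
η = P_out / P_in = 74551 / 81397 = 0.916 = 91.6%

91.6 %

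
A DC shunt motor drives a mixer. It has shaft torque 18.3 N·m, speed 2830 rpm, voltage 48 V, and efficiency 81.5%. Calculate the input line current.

139 A

ω = 2π×2830/60 = 296.4 rad/s; P_out = τω = 18.3 × 296.4 = 5424 W
P_in = P_out / η = 5424 / 0.815 = 6655 W
I = P_in / V = 6655 / 48 = 139 A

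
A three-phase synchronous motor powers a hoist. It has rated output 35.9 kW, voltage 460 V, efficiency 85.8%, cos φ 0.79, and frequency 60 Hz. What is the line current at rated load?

P_out = 35.9 kW = 35900 W
P_in = P_out / η = 35900 / 0.858 = 41841 W
I_L = P_in / (√3·V_L·cosφ) = 41841 / (1.732 × 460 × 0.79) = 66.5 A

66.5 A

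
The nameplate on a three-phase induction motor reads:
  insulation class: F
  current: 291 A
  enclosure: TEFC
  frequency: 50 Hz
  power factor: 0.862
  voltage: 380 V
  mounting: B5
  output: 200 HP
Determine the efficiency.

P_out = 200 × 746 = 149200 W
P_in = √3·V_L·I_L·cosφ = 1.732 × 380 × 291 × 0.862 = 165094 W
η = P_out / P_in = 149200 / 165094 = 0.904 = 90.4%

90.4 %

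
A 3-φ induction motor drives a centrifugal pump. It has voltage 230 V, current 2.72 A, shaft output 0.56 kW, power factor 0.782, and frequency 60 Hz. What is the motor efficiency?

P_out = 0.56 kW = 560 W
P_in = √3·V_L·I_L·cosφ = 1.732 × 230 × 2.72 × 0.782 = 847 W
η = P_out / P_in = 560 / 847 = 0.661 = 66.1%

66.1 %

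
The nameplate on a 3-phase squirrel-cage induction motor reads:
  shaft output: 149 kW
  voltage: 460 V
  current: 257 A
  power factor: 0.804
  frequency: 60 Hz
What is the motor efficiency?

P_out = 149 kW = 149000 W
P_in = √3·V_L·I_L·cosφ = 1.732 × 460 × 257 × 0.804 = 164625 W
η = P_out / P_in = 149000 / 164625 = 0.905 = 90.5%

90.5 %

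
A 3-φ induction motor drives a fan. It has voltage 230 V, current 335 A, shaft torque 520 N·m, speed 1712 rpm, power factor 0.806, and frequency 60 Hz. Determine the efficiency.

ω = 2π × 1712/60 = 179.3 rad/s; P_out = τω = 520 × 179.3 = 93236 W
P_in = √3·V_L·I_L·cosφ = 1.732 × 230 × 335 × 0.806 = 107561 W
η = P_out / P_in = 93236 / 107561 = 0.867 = 86.7%

86.7 %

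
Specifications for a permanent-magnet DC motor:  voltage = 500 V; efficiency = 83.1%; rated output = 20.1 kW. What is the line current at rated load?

48.4 A

P_out = 20.1 kW = 20100 W
P_in = P_out / η = 20100 / 0.831 = 24188 W
I = P_in / V = 24188 / 500 = 48.4 A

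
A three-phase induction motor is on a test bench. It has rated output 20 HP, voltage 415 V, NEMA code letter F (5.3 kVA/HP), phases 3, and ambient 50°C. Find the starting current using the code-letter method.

S_LR = 5.3 × 20 = 106 kVA
I_LR = S_LR/(√3·V_L) = 106000/(1.732×415) = 147 A

147 A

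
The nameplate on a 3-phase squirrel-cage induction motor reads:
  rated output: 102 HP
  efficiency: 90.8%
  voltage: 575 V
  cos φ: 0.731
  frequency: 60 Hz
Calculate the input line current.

P_out = 102 × 746 = 76092 W
P_in = P_out / η = 76092 / 0.908 = 83802 W
I_L = P_in / (√3·V_L·cosφ) = 83802 / (1.732 × 575 × 0.731) = 115 A

115 A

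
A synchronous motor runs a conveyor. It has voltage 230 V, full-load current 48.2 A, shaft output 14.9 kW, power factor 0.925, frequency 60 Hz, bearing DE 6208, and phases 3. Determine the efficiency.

83.9 %

P_out = 14.9 kW = 14900 W
P_in = √3·V_L·I_L·cosφ = 1.732 × 230 × 48.2 × 0.925 = 17761 W
η = P_out / P_in = 14900 / 17761 = 0.839 = 83.9%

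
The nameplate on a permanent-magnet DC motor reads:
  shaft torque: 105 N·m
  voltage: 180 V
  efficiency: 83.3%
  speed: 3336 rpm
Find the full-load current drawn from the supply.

ω = 2π×3336/60 = 349.3 rad/s; P_out = τω = 105 × 349.3 = 36677 W
P_in = P_out / η = 36677 / 0.833 = 44030 W
I = P_in / V = 44030 / 180 = 245 A

245 A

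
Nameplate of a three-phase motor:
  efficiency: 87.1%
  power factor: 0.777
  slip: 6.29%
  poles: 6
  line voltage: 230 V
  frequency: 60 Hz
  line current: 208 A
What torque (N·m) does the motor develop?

476 N·m

P_in = √3·V·I·cosφ = 1.732 × 230 × 208 × 0.777 = 64381 W
P_out = η·P_in = 0.871 × 64381 = 56076 W
n_s = 120×60/6 = 1200 rpm; n = 1200×(1−0.0629) = 1125 rpm
ω = 2π×1125/60 = 117.8 rad/s
τ = P_out/ω = 56076/117.8 = 476 N·m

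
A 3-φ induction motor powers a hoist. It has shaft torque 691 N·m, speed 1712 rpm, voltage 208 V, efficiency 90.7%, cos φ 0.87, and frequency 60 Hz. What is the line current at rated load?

436 A

ω = 2π×1712/60 = 179.3 rad/s; P_out = τω = 691 × 179.3 = 123896 W
P_in = P_out / η = 123896 / 0.907 = 136600 W
I_L = P_in / (√3·V_L·cosφ) = 136600 / (1.732 × 208 × 0.87) = 436 A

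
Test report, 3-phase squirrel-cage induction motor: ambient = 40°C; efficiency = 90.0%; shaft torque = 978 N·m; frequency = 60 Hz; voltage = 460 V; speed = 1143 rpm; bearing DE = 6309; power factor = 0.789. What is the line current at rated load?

207 A

ω = 2π×1143/60 = 119.7 rad/s; P_out = τω = 978 × 119.7 = 117067 W
P_in = P_out / η = 117067 / 0.900 = 130074 W
I_L = P_in / (√3·V_L·cosφ) = 130074 / (1.732 × 460 × 0.789) = 207 A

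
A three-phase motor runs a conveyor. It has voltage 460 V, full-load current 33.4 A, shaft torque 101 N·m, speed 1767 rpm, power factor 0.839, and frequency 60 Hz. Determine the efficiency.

83.7 %

ω = 2π × 1767/60 = 185 rad/s; P_out = τω = 101 × 185 = 18685 W
P_in = √3·V_L·I_L·cosφ = 1.732 × 460 × 33.4 × 0.839 = 22326 W
η = P_out / P_in = 18685 / 22326 = 0.837 = 83.7%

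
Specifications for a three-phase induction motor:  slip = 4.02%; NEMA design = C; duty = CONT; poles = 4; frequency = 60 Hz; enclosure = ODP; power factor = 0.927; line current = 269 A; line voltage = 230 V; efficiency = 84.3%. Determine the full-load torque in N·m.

463 N·m

P_in = √3·V·I·cosφ = 1.732 × 230 × 269 × 0.927 = 99336 W
P_out = η·P_in = 0.843 × 99336 = 83740 W
n_s = 120×60/4 = 1800 rpm; n = 1800×(1−0.0402) = 1728 rpm
ω = 2π×1728/60 = 181 rad/s
τ = P_out/ω = 83740/181 = 463 N·m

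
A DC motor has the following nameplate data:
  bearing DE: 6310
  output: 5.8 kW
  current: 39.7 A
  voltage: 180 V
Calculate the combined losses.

P_in = V·I = 180×39.7 = 7146 W
P_out = 5800 W
Losses = P_in − P_out = 7146 − 5800 = 1346 W

1350 W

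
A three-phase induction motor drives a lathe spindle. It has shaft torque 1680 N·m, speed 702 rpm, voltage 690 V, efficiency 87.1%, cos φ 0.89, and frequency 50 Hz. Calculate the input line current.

ω = 2π×702/60 = 73.51 rad/s; P_out = τω = 1680 × 73.51 = 123497 W
P_in = P_out / η = 123497 / 0.871 = 141788 W
I_L = P_in / (√3·V_L·cosφ) = 141788 / (1.732 × 690 × 0.89) = 133 A

133 A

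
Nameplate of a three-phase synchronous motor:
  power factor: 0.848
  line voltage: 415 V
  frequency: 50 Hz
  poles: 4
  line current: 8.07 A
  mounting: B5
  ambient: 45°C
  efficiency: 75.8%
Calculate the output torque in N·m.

P_in = √3·V·I·cosφ = 1.732 × 415 × 8.07 × 0.848 = 4919 W
P_out = η·P_in = 0.758 × 4919 = 3729 W
n = n_s = 120×50/4 = 1500 rpm (synchronous)
ω = 2π×1500/60 = 157.1 rad/s
τ = P_out/ω = 3729/157.1 = 23.7 N·m

23.7 N·m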